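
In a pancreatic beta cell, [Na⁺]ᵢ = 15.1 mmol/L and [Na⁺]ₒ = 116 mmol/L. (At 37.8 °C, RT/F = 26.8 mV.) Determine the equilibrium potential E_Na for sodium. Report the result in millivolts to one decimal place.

E = (26.8/z) · ln([Na⁺]_out/[Na⁺]_in) with z = +1.
= (26.8/1) · ln(116/15.1) = 26.80 · ln(7.682)
= 26.80 · (2.0389) = 54.64 mV

54.6 mV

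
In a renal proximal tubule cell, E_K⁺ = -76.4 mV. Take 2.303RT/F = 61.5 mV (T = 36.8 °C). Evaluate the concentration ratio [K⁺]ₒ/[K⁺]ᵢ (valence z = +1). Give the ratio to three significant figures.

0.0572

log₁₀([out]/[in]) = E·z/(61.5) = -76.4 × 1 / 61.5 = -1.2423
[out]/[in] = 10^(-1.2423) = 0.05724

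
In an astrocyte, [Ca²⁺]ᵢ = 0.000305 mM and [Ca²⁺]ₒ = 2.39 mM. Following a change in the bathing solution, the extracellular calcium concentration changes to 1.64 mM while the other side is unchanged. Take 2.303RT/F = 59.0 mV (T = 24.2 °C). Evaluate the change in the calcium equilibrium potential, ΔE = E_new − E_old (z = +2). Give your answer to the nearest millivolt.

-5 mV

E_old = (59.0/2)·log₁₀(2.39/0.000305) = 114.88 mV
E_new = (59.0/2)·log₁₀(1.64/0.000305) = 110.05 mV
ΔE = 110.05 − (114.88) = -4.82 mV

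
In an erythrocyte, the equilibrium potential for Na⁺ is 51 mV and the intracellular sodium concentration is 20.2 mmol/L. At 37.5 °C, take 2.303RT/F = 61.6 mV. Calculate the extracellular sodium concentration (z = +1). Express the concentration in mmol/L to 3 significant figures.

136 mmol/L

Nernst: E = (61.6/1) · log₁₀([out]/[in]), so log₁₀([out]/[in]) = 51.0 × 1 / 61.6 = 0.8279.
[out]/[in] = 10^(0.8279) = 6.729.
[out] = 6.729 × 20.2 = 135.9 mmol/L.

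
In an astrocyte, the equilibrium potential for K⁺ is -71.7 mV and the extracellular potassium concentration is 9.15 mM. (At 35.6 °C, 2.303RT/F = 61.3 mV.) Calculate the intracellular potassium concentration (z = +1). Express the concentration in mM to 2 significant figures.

Nernst: E = (61.3/1) · log₁₀([out]/[in]), so log₁₀([out]/[in]) = -71.7 × 1 / 61.3 = -1.1697.
[out]/[in] = 10^(-1.1697) = 0.06766.
[in] = 9.15 / 0.06766 = 135.2 mM.

140 mM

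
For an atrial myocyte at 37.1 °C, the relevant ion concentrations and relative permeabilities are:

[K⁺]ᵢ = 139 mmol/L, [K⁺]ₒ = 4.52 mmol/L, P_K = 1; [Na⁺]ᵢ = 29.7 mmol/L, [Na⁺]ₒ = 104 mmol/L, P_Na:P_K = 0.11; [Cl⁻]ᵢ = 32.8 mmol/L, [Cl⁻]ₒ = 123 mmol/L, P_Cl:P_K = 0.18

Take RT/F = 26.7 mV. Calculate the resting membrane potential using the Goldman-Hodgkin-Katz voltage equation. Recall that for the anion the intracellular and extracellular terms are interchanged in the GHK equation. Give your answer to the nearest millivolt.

-54 mV

Vm = 26.7 · ln[(Σ P·[cation]ₒ + Σ P·[anion]ᵢ) / (Σ P·[cation]ᵢ + Σ P·[anion]ₒ)]
Numerator = 1×4.52 + 0.11×104 + 0.18×32.8 = 21.86
Denominator = 1×139 + 0.11×29.7 + 0.18×123 = 164.4
Vm = 26.7 · ln(0.13299) = 26.7 × (-2.0175) = -53.87 mV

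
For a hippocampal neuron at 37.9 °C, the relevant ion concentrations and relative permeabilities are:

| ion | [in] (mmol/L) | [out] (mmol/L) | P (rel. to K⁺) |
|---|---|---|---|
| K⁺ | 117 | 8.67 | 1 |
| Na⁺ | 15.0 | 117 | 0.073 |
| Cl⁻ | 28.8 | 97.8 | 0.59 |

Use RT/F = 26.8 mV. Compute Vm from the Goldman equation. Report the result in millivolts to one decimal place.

-43.9 mV

Vm = 26.8 · ln[(Σ P·[cation]ₒ + Σ P·[anion]ᵢ) / (Σ P·[cation]ᵢ + Σ P·[anion]ₒ)]
Numerator = 1×8.67 + 0.073×117 + 0.59×28.8 = 34.2
Denominator = 1×117 + 0.073×15.0 + 0.59×97.8 = 175.8
Vm = 26.8 · ln(0.19456) = 26.8 × (-1.6370) = -43.87 mV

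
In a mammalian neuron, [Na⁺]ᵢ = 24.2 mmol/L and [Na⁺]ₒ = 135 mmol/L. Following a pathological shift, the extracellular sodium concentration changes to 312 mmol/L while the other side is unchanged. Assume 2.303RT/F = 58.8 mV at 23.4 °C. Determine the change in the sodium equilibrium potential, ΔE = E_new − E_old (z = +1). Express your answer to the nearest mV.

E_old = (58.8/1)·log₁₀(135/24.2) = 43.90 mV
E_new = (58.8/1)·log₁₀(312/24.2) = 65.29 mV
ΔE = 65.29 − (43.90) = 21.39 mV

21 mV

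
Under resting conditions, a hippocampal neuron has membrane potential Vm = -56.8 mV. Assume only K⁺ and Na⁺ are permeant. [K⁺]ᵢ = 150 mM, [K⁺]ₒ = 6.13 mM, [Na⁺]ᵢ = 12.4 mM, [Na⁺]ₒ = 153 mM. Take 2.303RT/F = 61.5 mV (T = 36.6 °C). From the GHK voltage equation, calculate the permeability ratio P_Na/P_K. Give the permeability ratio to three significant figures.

0.0776

Let α = P_Na/P_K. GHK: Vm = 61.5·log₁₀[(Kₒ + α·Naₒ)/(Kᵢ + α·Naᵢ)].
10^(Vm/61.5) = 10^(-56.8/61.5) = 0.11924
So 0.11924·(Kᵢ + α·Naᵢ) = Kₒ + α·Naₒ → α = (0.11924·150.0 − 6.13) / (153.0 − 0.11924·12.4)
α = (17.89 − 6.13) / (153.0 − 1.479) = 11.76/151.5 = 0.07759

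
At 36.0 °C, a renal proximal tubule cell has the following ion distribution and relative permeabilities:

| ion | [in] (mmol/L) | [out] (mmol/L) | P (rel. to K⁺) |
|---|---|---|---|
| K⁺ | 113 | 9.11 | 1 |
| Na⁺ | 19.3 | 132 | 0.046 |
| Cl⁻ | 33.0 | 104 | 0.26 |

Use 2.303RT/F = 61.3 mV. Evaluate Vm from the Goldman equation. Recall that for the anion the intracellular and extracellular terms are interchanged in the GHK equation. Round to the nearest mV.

Vm = 61.3 · log₁₀[(Σ P·[cation]ₒ + Σ P·[anion]ᵢ) / (Σ P·[cation]ᵢ + Σ P·[anion]ₒ)]
Numerator = 1×9.11 + 0.046×132 + 0.26×33.0 = 23.76
Denominator = 1×113 + 0.046×19.3 + 0.26×104 = 140.9
Vm = 61.3 · log₁₀(0.16861) = 61.3 × (-0.7731) = -47.39 mV

-47 mV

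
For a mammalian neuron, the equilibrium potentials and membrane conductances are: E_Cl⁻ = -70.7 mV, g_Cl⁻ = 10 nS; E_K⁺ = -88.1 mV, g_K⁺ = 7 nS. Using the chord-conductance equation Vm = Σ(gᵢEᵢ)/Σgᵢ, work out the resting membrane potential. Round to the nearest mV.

-78 mV

Σ gᵢEᵢ = 10·(-70.7) + 7·(-88.1) = -1323.70
Σ gᵢ = 10 + 7 = 17
Vm = -1323.70 / 17 = -77.86 mV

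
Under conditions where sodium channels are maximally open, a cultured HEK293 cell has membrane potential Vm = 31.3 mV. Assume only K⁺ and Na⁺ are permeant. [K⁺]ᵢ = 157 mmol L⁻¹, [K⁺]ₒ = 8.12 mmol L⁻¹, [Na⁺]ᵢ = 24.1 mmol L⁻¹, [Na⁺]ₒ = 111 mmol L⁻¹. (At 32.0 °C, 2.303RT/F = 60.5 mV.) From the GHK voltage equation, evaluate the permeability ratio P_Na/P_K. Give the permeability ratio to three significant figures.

Let α = P_Na/P_K. GHK: Vm = 60.5·log₁₀[(Kₒ + α·Naₒ)/(Kᵢ + α·Naᵢ)].
10^(Vm/60.5) = 10^(31.3/60.5) = 3.2912
So 3.2912·(Kᵢ + α·Naᵢ) = Kₒ + α·Naₒ → α = (3.2912·157.0 − 8.12) / (111.0 − 3.2912·24.1)
α = (516.7 − 8.12) / (111.0 − 79.32) = 508.6/31.68 = 16.05

16.1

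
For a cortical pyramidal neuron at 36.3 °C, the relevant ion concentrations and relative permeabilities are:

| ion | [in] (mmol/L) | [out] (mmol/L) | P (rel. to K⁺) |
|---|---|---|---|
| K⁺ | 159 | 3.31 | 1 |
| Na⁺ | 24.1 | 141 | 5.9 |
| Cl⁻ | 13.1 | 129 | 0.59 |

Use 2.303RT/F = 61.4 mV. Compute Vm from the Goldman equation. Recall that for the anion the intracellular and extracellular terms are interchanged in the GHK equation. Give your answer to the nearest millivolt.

Vm = 61.4 · log₁₀[(Σ P·[cation]ₒ + Σ P·[anion]ᵢ) / (Σ P·[cation]ᵢ + Σ P·[anion]ₒ)]
Numerator = 1×3.31 + 5.9×141 + 0.59×13.1 = 842.9
Denominator = 1×159 + 5.9×24.1 + 0.59×129 = 377.3
Vm = 61.4 · log₁₀(2.2341) = 61.4 × (0.3491) = 21.44 mV

21 mV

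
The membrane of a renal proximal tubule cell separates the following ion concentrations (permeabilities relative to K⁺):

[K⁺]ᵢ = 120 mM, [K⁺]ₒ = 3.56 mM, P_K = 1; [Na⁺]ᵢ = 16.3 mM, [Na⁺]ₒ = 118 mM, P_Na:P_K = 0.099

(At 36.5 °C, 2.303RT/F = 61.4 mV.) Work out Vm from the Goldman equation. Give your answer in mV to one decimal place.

-55.4 mV

Vm = 61.4 · log₁₀[(Σ P·[cation]ₒ + Σ P·[anion]ᵢ) / (Σ P·[cation]ᵢ + Σ P·[anion]ₒ)]
Numerator = 1×3.56 + 0.099×118 = 15.24
Denominator = 1×120 + 0.099×16.3 = 121.6
Vm = 61.4 · log₁₀(0.12533) = 61.4 × (-0.9019) = -55.38 mV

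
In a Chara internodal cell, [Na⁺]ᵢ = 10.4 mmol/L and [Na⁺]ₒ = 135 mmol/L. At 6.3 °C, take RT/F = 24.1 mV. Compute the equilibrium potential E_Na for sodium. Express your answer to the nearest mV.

62 mV

E = (24.1/z) · ln([Na⁺]_out/[Na⁺]_in) with z = +1.
= (24.1/1) · ln(135/10.4) = 24.10 · ln(12.98)
= 24.10 · (2.5635) = 61.78 mV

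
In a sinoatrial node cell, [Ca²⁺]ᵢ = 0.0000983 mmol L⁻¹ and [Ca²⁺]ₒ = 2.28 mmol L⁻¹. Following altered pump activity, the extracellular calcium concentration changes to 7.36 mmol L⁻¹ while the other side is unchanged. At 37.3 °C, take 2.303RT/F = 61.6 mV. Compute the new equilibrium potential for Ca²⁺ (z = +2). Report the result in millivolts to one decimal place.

After the shift: [Ca²⁺]_out = 7.36, [Ca²⁺]_in = 0.0000983 mmol L⁻¹.
E_new = (61.6/2)·log₁₀(7.36/0.0000983) = 30.80 · (4.8743) = 150.13 mV

150.1 mV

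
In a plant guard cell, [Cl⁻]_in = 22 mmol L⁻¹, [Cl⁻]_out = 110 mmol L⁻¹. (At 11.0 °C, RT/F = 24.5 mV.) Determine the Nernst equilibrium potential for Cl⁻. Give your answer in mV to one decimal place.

-39.4 mV

E = (24.5/z) · ln([Cl⁻]_out/[Cl⁻]_in) with z = -1.
For an anion, dividing by z = -1 reverses the sign.
= (24.5/-1) · ln(110/22) = -24.50 · ln(5)
= -24.50 · (1.6094) = -39.43 mV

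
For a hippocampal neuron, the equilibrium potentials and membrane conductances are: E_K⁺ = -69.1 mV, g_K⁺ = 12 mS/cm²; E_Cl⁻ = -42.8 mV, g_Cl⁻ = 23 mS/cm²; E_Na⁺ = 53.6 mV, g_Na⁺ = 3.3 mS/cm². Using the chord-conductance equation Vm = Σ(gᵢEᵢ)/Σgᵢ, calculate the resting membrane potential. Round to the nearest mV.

Σ gᵢEᵢ = 12·(-69.1) + 23·(-42.8) + 3.3·(53.6) = -1636.72
Σ gᵢ = 12 + 23 + 3.3 = 38.3
Vm = -1636.72 / 38.3 = -42.73 mV

-43 mV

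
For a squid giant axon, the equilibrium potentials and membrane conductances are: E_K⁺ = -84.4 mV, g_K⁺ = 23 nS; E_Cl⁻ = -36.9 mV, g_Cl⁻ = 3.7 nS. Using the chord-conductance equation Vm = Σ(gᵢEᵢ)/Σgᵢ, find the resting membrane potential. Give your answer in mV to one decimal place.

Σ gᵢEᵢ = 23·(-84.4) + 3.7·(-36.9) = -2077.73
Σ gᵢ = 23 + 3.7 = 26.7
Vm = -2077.73 / 26.7 = -77.82 mV

-77.8 mV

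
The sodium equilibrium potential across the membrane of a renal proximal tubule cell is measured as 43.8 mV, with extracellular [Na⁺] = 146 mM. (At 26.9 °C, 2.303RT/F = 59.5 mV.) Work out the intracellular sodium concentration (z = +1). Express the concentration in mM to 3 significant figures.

Nernst: E = (59.5/1) · log₁₀([out]/[in]), so log₁₀([out]/[in]) = 43.8 × 1 / 59.5 = 0.7361.
[out]/[in] = 10^(0.7361) = 5.447.
[in] = 146 / 5.447 = 26.81 mM.

26.8 mM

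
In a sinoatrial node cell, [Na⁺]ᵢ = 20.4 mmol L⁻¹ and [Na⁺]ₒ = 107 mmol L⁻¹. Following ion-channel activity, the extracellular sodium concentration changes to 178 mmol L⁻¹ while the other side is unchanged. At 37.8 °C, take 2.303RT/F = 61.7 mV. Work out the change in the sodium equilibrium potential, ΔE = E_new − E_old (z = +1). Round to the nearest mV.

E_old = (61.7/1)·log₁₀(107/20.4) = 44.41 mV
E_new = (61.7/1)·log₁₀(178/20.4) = 58.05 mV
ΔE = 58.05 − (44.41) = 13.64 mV

14 mV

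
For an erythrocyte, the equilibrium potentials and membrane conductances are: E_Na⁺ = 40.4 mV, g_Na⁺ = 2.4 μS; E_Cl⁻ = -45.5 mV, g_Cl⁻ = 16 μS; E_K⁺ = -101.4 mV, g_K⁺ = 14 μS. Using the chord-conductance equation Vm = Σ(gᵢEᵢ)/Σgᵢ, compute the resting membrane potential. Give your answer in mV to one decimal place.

-63.3 mV

Σ gᵢEᵢ = 2.4·(40.4) + 16·(-45.5) + 14·(-101.4) = -2050.64
Σ gᵢ = 2.4 + 16 + 14 = 32.4
Vm = -2050.64 / 32.4 = -63.29 mV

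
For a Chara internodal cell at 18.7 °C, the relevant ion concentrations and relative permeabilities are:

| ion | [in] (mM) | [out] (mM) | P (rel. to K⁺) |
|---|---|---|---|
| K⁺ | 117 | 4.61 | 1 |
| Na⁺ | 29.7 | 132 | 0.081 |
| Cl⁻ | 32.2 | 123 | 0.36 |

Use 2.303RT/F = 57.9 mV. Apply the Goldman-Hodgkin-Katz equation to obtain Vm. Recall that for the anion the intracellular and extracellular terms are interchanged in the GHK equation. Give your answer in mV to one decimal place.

-45.4 mV

Vm = 57.9 · log₁₀[(Σ P·[cation]ₒ + Σ P·[anion]ᵢ) / (Σ P·[cation]ᵢ + Σ P·[anion]ₒ)]
Numerator = 1×4.61 + 0.081×132 + 0.36×32.2 = 26.89
Denominator = 1×117 + 0.081×29.7 + 0.36×123 = 163.7
Vm = 57.9 · log₁₀(0.1643) = 57.9 × (-0.7844) = -45.41 mV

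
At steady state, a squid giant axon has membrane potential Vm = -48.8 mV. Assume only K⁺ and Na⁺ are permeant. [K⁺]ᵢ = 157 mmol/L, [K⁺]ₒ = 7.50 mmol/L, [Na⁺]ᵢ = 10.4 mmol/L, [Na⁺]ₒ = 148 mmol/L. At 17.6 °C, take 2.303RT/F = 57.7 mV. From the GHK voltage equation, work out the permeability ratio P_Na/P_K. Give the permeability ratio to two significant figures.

0.10

Let α = P_Na/P_K. GHK: Vm = 57.7·log₁₀[(Kₒ + α·Naₒ)/(Kᵢ + α·Naᵢ)].
10^(Vm/57.7) = 10^(-48.8/57.7) = 0.14264
So 0.14264·(Kᵢ + α·Naᵢ) = Kₒ + α·Naₒ → α = (0.14264·157.0 − 7.5) / (148.0 − 0.14264·10.4)
α = (22.39 − 7.5) / (148.0 − 1.483) = 14.89/146.5 = 0.1017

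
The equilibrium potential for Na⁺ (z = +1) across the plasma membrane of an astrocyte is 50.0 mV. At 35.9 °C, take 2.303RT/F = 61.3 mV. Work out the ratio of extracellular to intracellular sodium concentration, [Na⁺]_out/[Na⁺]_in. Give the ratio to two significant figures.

log₁₀([out]/[in]) = E·z/(61.3) = 50.0 × 1 / 61.3 = 0.8157
[out]/[in] = 10^(0.8157) = 6.541

6.5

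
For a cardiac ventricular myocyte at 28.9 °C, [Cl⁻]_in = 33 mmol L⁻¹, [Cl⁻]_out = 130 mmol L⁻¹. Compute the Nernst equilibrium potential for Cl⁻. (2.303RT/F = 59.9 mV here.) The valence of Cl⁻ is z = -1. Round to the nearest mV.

-36 mV

E = (59.9/z) · log₁₀([Cl⁻]_out/[Cl⁻]_in) with z = -1.
For an anion, dividing by z = -1 reverses the sign.
= (59.9/-1) · log₁₀(130/33) = -59.90 · log₁₀(3.939)
= -59.90 · (0.5954) = -35.67 mV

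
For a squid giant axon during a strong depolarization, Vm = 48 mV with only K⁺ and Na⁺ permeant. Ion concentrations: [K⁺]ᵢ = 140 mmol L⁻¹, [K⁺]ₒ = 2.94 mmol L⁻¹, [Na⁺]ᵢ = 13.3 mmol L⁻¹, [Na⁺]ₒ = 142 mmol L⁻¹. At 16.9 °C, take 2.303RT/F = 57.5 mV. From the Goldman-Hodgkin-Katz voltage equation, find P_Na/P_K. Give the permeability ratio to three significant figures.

18.7

Let α = P_Na/P_K. GHK: Vm = 57.5·log₁₀[(Kₒ + α·Naₒ)/(Kᵢ + α·Naᵢ)].
10^(Vm/57.5) = 10^(48.0/57.5) = 6.8357
So 6.8357·(Kᵢ + α·Naᵢ) = Kₒ + α·Naₒ → α = (6.8357·140.0 − 2.94) / (142.0 − 6.8357·13.3)
α = (957 − 2.94) / (142.0 − 90.91) = 954.1/51.09 = 18.68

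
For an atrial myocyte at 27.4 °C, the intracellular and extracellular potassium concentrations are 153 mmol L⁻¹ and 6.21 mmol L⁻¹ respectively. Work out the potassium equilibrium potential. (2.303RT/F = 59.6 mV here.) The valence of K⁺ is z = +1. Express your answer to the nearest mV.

E = (59.6/z) · log₁₀([K⁺]_out/[K⁺]_in) with z = +1.
= (59.6/1) · log₁₀(6.21/153) = 59.60 · log₁₀(0.04059)
= 59.60 · (-1.3916) = -82.94 mV

-83 mV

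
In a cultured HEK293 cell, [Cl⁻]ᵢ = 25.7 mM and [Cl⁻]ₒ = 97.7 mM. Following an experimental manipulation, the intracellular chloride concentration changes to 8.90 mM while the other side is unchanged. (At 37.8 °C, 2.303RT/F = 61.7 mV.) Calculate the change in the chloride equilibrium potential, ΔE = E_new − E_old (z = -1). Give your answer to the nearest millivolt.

E_old = (61.7/-1)·log₁₀(97.7/25.7) = -35.78 mV
E_new = (61.7/-1)·log₁₀(97.7/8.90) = -64.20 mV
ΔE = -64.20 − (-35.78) = -28.42 mV

-28 mV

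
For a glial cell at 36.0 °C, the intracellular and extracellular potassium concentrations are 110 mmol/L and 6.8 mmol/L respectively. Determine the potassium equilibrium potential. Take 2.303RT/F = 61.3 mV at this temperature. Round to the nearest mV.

E = (61.3/z) · log₁₀([K⁺]_out/[K⁺]_in) with z = +1.
= (61.3/1) · log₁₀(6.8/110) = 61.30 · log₁₀(0.06182)
= 61.30 · (-1.2089) = -74.10 mV

-74 mV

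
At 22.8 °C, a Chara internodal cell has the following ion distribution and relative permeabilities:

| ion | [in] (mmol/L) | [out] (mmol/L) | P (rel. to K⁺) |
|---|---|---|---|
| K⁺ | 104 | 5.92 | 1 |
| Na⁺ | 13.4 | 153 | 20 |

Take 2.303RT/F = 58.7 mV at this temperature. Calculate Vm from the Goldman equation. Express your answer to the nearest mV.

Vm = 58.7 · log₁₀[(Σ P·[cation]ₒ + Σ P·[anion]ᵢ) / (Σ P·[cation]ᵢ + Σ P·[anion]ₒ)]
Numerator = 1×5.92 + 20×153 = 3066
Denominator = 1×104 + 20×13.4 = 372
Vm = 58.7 · log₁₀(8.2417) = 58.7 × (0.9160) = 53.77 mV

54 mV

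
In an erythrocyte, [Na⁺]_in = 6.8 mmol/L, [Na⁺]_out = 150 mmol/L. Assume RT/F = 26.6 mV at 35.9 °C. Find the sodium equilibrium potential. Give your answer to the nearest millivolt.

E = (26.6/z) · ln([Na⁺]_out/[Na⁺]_in) with z = +1.
= (26.6/1) · ln(150/6.8) = 26.60 · ln(22.06)
= 26.60 · (3.0937) = 82.29 mV

82 mV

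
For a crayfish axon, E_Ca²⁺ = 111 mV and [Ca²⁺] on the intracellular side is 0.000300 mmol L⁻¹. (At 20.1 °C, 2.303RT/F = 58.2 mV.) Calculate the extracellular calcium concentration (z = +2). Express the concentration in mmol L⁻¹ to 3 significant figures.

1.96 mmol L⁻¹

Nernst: E = (58.2/2) · log₁₀([out]/[in]), so log₁₀([out]/[in]) = 111.0 × 2 / 58.2 = 3.8144.
[out]/[in] = 10^(3.8144) = 6523.
[out] = 6523 × 0.000300 = 1.957 mmol L⁻¹.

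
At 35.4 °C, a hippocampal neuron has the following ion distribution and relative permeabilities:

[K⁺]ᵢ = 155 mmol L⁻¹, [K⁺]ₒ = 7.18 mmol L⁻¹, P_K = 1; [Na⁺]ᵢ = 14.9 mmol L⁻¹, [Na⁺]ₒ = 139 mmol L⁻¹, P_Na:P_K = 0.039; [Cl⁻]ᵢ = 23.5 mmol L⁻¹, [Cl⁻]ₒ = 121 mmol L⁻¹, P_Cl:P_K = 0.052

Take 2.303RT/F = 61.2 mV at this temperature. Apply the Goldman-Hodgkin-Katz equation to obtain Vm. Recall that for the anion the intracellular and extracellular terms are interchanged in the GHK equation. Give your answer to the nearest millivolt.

-65 mV

Vm = 61.2 · log₁₀[(Σ P·[cation]ₒ + Σ P·[anion]ᵢ) / (Σ P·[cation]ᵢ + Σ P·[anion]ₒ)]
Numerator = 1×7.18 + 0.039×139 + 0.052×23.5 = 13.82
Denominator = 1×155 + 0.039×14.9 + 0.052×121 = 161.9
Vm = 61.2 · log₁₀(0.085394) = 61.2 × (-1.0686) = -65.40 mV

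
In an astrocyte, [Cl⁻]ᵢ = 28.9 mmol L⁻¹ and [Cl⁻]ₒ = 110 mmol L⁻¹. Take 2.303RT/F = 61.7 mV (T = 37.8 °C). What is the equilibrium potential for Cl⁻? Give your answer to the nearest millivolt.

E = (61.7/z) · log₁₀([Cl⁻]_out/[Cl⁻]_in) with z = -1.
For an anion, dividing by z = -1 reverses the sign.
= (61.7/-1) · log₁₀(110/28.9) = -61.70 · log₁₀(3.806)
= -61.70 · (0.5805) = -35.82 mV

-36 mV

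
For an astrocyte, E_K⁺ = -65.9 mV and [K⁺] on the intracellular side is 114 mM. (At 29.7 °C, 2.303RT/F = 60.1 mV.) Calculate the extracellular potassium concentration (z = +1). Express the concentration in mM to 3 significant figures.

9.13 mM

Nernst: E = (60.1/1) · log₁₀([out]/[in]), so log₁₀([out]/[in]) = -65.9 × 1 / 60.1 = -1.0965.
[out]/[in] = 10^(-1.0965) = 0.08007.
[out] = 0.08007 × 114 = 9.128 mM.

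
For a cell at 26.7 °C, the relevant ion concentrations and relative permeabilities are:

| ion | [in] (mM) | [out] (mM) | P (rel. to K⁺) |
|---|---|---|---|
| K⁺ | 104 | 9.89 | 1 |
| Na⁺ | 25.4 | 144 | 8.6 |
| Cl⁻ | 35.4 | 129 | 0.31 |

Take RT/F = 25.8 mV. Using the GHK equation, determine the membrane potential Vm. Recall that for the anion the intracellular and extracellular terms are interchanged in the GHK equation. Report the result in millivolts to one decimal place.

Vm = 25.8 · ln[(Σ P·[cation]ₒ + Σ P·[anion]ᵢ) / (Σ P·[cation]ᵢ + Σ P·[anion]ₒ)]
Numerator = 1×9.89 + 8.6×144 + 0.31×35.4 = 1259
Denominator = 1×104 + 8.6×25.4 + 0.31×129 = 362.4
Vm = 25.8 · ln(3.4745) = 25.8 × (1.2455) = 32.13 mV

32.1 mV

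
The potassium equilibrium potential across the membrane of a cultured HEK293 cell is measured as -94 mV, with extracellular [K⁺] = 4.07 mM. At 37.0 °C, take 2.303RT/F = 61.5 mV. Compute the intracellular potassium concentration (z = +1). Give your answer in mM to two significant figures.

Nernst: E = (61.5/1) · log₁₀([out]/[in]), so log₁₀([out]/[in]) = -94.0 × 1 / 61.5 = -1.5285.
[out]/[in] = 10^(-1.5285) = 0.02962.
[in] = 4.07 / 0.02962 = 137.4 mM.

140 mM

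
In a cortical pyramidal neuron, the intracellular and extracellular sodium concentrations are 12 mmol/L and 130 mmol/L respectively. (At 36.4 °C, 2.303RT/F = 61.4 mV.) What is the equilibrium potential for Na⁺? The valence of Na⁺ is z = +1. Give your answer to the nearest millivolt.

64 mV

E = (61.4/z) · log₁₀([Na⁺]_out/[Na⁺]_in) with z = +1.
= (61.4/1) · log₁₀(130/12) = 61.40 · log₁₀(10.83)
= 61.40 · (1.0348) = 63.53 mV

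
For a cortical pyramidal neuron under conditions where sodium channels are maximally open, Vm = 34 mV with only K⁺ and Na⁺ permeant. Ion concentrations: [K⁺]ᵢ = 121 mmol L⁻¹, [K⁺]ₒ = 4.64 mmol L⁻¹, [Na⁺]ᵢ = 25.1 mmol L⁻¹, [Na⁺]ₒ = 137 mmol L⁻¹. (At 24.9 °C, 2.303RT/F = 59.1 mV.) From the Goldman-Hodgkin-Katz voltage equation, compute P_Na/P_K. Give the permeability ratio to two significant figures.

Let α = P_Na/P_K. GHK: Vm = 59.1·log₁₀[(Kₒ + α·Naₒ)/(Kᵢ + α·Naᵢ)].
10^(Vm/59.1) = 10^(34.0/59.1) = 3.7609
So 3.7609·(Kᵢ + α·Naᵢ) = Kₒ + α·Naₒ → α = (3.7609·121.0 − 4.64) / (137.0 − 3.7609·25.1)
α = (455.1 − 4.64) / (137.0 − 94.4) = 450.4/42.6 = 10.57

11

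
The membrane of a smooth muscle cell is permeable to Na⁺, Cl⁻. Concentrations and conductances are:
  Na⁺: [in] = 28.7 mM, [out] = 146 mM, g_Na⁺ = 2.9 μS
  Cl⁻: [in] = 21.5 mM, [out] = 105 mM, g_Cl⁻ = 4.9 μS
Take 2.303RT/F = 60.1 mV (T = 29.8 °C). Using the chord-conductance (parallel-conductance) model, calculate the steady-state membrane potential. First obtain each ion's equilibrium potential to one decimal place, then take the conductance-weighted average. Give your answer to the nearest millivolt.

E_Na⁺ = (60.1/1)·log₁₀(146/28.7) = 42.5 mV
E_Cl⁻ = (60.1/-1)·log₁₀(105/21.5) = -41.4 mV
Vm = (Σ gᵢEᵢ)/(Σ gᵢ) = (2.9·42.5 + 4.9·-41.4) / (2.9 + 4.9)
= -79.61 / 7.8 = -10.21 mV

-10 mV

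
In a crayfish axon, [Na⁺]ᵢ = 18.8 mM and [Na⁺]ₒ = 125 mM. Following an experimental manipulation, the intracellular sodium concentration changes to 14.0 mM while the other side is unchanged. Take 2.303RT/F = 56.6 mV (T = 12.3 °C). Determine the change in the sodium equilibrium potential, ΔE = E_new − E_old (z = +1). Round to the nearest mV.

7 mV

E_old = (56.6/1)·log₁₀(125/18.8) = 46.57 mV
E_new = (56.6/1)·log₁₀(125/14.0) = 53.81 mV
ΔE = 53.81 − (46.57) = 7.25 mV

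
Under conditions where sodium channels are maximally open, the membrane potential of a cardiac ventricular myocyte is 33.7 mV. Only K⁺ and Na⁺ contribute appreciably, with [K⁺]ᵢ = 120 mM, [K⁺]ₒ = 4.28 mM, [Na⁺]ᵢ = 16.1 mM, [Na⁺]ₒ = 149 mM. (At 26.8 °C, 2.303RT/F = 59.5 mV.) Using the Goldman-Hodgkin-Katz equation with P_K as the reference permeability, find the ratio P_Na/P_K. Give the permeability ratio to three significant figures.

Let α = P_Na/P_K. GHK: Vm = 59.5·log₁₀[(Kₒ + α·Naₒ)/(Kᵢ + α·Naᵢ)].
10^(Vm/59.5) = 10^(33.7/59.5) = 3.6846
So 3.6846·(Kᵢ + α·Naᵢ) = Kₒ + α·Naₒ → α = (3.6846·120.0 − 4.28) / (149.0 − 3.6846·16.1)
α = (442.1 − 4.28) / (149.0 − 59.32) = 437.9/89.68 = 4.883

4.88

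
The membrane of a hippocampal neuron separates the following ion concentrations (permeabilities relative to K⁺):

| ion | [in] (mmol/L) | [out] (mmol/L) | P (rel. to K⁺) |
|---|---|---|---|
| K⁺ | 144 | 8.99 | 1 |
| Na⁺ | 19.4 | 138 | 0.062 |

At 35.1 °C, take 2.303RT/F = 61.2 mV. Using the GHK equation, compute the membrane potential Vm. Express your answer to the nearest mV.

Vm = 61.2 · log₁₀[(Σ P·[cation]ₒ + Σ P·[anion]ᵢ) / (Σ P·[cation]ᵢ + Σ P·[anion]ₒ)]
Numerator = 1×8.99 + 0.062×138 = 17.55
Denominator = 1×144 + 0.062×19.4 = 145.2
Vm = 61.2 · log₁₀(0.12084) = 61.2 × (-0.9178) = -56.17 mV

-56 mV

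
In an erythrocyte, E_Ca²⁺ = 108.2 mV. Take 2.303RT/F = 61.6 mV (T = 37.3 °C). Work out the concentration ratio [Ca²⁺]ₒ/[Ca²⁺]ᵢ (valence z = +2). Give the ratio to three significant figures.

3260

log₁₀([out]/[in]) = E·z/(61.6) = 108.2 × 2 / 61.6 = 3.5130
[out]/[in] = 10^(3.5130) = 3258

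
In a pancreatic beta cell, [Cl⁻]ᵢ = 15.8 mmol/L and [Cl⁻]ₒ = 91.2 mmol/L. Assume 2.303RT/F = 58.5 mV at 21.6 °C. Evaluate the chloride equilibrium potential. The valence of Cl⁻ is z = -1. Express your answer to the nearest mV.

E = (58.5/z) · log₁₀([Cl⁻]_out/[Cl⁻]_in) with z = -1.
For an anion, dividing by z = -1 reverses the sign.
= (58.5/-1) · log₁₀(91.2/15.8) = -58.50 · log₁₀(5.772)
= -58.50 · (0.7613) = -44.54 mV

-45 mV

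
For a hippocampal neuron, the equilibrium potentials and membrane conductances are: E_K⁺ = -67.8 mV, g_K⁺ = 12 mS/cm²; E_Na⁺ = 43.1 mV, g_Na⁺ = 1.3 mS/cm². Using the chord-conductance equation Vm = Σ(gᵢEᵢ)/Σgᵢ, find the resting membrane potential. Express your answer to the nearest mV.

-57 mV

Σ gᵢEᵢ = 12·(-67.8) + 1.3·(43.1) = -757.57
Σ gᵢ = 12 + 1.3 = 13.3
Vm = -757.57 / 13.3 = -56.96 mV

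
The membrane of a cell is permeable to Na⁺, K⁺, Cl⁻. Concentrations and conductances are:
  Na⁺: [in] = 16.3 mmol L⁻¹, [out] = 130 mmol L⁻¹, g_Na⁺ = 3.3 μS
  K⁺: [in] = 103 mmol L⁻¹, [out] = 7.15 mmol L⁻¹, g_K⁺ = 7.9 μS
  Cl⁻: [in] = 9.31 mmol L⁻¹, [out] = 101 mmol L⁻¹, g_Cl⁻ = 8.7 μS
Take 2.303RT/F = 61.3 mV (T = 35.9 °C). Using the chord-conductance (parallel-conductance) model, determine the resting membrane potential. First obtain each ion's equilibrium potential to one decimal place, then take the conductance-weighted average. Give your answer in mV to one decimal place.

E_Na⁺ = (61.3/1)·log₁₀(130/16.3) = 55.3 mV
E_K⁺ = (61.3/1)·log₁₀(7.15/103) = -71.0 mV
E_Cl⁻ = (61.3/-1)·log₁₀(101/9.31) = -63.5 mV
Vm = (Σ gᵢEᵢ)/(Σ gᵢ) = (3.3·55.3 + 7.9·-71.0 + 8.7·-63.5) / (3.3 + 7.9 + 8.7)
= -930.86 / 19.9 = -46.78 mV

-46.8 mV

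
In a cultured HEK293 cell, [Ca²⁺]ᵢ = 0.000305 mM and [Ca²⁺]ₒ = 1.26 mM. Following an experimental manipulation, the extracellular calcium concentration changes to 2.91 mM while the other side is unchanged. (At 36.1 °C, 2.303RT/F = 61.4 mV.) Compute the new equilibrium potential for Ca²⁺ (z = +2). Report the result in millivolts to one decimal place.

After the shift: [Ca²⁺]_out = 2.91, [Ca²⁺]_in = 0.000305 mM.
E_new = (61.4/2)·log₁₀(2.91/0.000305) = 30.70 · (3.9796) = 122.17 mV

122.2 mV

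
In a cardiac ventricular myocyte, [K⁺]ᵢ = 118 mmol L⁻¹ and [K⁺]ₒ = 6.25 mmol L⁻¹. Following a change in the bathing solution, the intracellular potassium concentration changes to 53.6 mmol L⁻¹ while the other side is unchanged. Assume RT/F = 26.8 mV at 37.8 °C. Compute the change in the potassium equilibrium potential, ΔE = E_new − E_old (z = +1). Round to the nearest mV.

E_old = (26.8/1)·ln(6.25/118) = -78.74 mV
E_new = (26.8/1)·ln(6.25/53.6) = -57.59 mV
ΔE = -57.59 − (-78.74) = 21.15 mV

21 mV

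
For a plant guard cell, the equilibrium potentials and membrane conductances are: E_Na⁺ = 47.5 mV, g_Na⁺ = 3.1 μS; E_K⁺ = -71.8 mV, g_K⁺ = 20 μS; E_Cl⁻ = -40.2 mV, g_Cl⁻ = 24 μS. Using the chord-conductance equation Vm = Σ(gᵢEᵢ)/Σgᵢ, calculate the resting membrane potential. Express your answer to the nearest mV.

-48 mV

Σ gᵢEᵢ = 3.1·(47.5) + 20·(-71.8) + 24·(-40.2) = -2253.55
Σ gᵢ = 3.1 + 20 + 24 = 47.1
Vm = -2253.55 / 47.1 = -47.85 mV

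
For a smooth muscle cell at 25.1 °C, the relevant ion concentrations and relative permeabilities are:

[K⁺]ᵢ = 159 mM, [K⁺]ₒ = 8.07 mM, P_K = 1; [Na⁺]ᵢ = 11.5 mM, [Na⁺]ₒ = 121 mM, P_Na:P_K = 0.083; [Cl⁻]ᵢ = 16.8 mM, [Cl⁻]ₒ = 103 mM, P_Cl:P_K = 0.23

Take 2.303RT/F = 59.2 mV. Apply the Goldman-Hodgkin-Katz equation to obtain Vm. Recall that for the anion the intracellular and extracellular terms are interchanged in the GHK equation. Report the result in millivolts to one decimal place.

Vm = 59.2 · log₁₀[(Σ P·[cation]ₒ + Σ P·[anion]ᵢ) / (Σ P·[cation]ᵢ + Σ P·[anion]ₒ)]
Numerator = 1×8.07 + 0.083×121 + 0.23×16.8 = 21.98
Denominator = 1×159 + 0.083×11.5 + 0.23×103 = 183.6
Vm = 59.2 · log₁₀(0.11967) = 59.2 × (-0.9220) = -54.58 mV

-54.6 mV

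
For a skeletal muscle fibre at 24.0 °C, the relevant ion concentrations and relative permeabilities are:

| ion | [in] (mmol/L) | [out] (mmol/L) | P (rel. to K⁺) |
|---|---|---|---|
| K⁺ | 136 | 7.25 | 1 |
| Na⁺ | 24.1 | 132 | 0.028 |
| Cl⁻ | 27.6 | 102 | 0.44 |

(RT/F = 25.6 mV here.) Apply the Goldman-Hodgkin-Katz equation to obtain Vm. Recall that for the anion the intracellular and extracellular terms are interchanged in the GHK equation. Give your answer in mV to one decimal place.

Vm = 25.6 · ln[(Σ P·[cation]ₒ + Σ P·[anion]ᵢ) / (Σ P·[cation]ᵢ + Σ P·[anion]ₒ)]
Numerator = 1×7.25 + 0.028×132 + 0.44×27.6 = 23.09
Denominator = 1×136 + 0.028×24.1 + 0.44×102 = 181.6
Vm = 25.6 · ln(0.12718) = 25.6 × (-2.0622) = -52.79 mV

-52.8 mV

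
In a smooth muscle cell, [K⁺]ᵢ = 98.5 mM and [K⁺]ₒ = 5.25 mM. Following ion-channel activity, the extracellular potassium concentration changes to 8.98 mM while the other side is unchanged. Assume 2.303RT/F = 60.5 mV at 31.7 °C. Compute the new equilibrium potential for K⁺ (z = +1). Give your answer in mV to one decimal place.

After the shift: [K⁺]_out = 8.98, [K⁺]_in = 98.5 mM.
E_new = (60.5/1)·log₁₀(8.98/98.5) = 60.50 · (-1.0402) = -62.93 mV

-62.9 mV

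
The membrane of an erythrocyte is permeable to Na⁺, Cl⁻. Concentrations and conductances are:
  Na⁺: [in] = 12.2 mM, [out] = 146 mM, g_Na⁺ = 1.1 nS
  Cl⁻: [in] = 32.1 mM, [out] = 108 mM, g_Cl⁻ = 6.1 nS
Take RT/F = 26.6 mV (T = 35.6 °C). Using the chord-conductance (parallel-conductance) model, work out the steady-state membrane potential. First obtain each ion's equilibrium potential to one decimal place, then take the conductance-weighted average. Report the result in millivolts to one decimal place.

E_Na⁺ = (26.6/1)·ln(146/12.2) = 66.0 mV
E_Cl⁻ = (26.6/-1)·ln(108/32.1) = -32.3 mV
Vm = (Σ gᵢEᵢ)/(Σ gᵢ) = (1.1·66.0 + 6.1·-32.3) / (1.1 + 6.1)
= -124.43 / 7.2 = -17.28 mV

-17.3 mV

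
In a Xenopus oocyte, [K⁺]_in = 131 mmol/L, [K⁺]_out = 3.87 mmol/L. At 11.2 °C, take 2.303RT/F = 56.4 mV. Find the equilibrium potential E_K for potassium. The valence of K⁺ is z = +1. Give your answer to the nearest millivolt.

-86 mV

E = (56.4/z) · log₁₀([K⁺]_out/[K⁺]_in) with z = +1.
= (56.4/1) · log₁₀(3.87/131) = 56.40 · log₁₀(0.02954)
= 56.40 · (-1.5296) = -86.27 mV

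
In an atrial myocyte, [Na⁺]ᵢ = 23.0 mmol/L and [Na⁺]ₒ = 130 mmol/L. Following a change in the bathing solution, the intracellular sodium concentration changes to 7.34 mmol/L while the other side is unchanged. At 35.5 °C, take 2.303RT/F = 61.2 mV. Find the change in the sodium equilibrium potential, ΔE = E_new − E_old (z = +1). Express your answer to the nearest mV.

E_old = (61.2/1)·log₁₀(130/23.0) = 46.04 mV
E_new = (61.2/1)·log₁₀(130/7.34) = 76.39 mV
ΔE = 76.39 − (46.04) = 30.36 mV

30 mV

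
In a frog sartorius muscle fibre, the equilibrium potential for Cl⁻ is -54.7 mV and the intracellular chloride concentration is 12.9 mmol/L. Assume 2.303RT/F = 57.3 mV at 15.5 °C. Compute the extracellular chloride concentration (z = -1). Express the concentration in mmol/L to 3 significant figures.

Nernst: E = (57.3/-1) · log₁₀([out]/[in]), so log₁₀([out]/[in]) = -54.7 × -1 / 57.3 = 0.9546.
[out]/[in] = 10^(0.9546) = 9.008.
[out] = 9.008 × 12.9 = 116.2 mmol/L.

116 mmol/L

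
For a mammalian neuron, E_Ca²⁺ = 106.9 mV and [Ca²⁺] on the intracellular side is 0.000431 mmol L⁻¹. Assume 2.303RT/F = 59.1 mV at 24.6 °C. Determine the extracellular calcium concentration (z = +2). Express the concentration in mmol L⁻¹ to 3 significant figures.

1.79 mmol L⁻¹

Nernst: E = (59.1/2) · log₁₀([out]/[in]), so log₁₀([out]/[in]) = 106.9 × 2 / 59.1 = 3.6176.
[out]/[in] = 10^(3.6176) = 4146.
[out] = 4146 × 0.000431 = 1.787 mmol L⁻¹.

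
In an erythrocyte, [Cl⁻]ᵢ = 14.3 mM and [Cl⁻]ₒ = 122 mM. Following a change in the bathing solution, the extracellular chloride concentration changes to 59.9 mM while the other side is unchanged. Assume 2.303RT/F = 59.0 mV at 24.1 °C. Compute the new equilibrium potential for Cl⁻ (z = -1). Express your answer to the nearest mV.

After the shift: [Cl⁻]_out = 59.9, [Cl⁻]_in = 14.3 mM.
E_new = (59.0/-1)·log₁₀(59.9/14.3) = -59.00 · (0.6221) = -36.70 mV

-37 mV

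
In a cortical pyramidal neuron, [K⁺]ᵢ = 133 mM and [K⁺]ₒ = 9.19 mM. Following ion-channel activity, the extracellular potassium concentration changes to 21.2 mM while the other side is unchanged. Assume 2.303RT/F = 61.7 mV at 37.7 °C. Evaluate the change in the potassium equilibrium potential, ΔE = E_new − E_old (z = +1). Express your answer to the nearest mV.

E_old = (61.7/1)·log₁₀(9.19/133) = -71.61 mV
E_new = (61.7/1)·log₁₀(21.2/133) = -49.21 mV
ΔE = -49.21 − (-71.61) = 22.40 mV

22 mV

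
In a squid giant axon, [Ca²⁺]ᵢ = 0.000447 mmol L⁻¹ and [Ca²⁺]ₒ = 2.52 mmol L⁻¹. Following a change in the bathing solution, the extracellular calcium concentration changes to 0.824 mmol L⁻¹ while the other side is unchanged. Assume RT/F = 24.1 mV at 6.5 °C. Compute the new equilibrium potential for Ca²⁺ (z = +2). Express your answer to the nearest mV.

91 mV

After the shift: [Ca²⁺]_out = 0.824, [Ca²⁺]_in = 0.000447 mmol L⁻¹.
E_new = (24.1/2)·ln(0.824/0.000447) = 12.05 · (7.5194) = 90.61 mV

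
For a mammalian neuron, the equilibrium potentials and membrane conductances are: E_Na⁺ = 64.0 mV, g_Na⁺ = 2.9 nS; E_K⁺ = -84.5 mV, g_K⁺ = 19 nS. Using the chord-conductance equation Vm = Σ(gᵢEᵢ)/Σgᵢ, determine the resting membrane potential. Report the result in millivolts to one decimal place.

Σ gᵢEᵢ = 2.9·(64.0) + 19·(-84.5) = -1419.90
Σ gᵢ = 2.9 + 19 = 21.9
Vm = -1419.90 / 21.9 = -64.84 mV

-64.8 mV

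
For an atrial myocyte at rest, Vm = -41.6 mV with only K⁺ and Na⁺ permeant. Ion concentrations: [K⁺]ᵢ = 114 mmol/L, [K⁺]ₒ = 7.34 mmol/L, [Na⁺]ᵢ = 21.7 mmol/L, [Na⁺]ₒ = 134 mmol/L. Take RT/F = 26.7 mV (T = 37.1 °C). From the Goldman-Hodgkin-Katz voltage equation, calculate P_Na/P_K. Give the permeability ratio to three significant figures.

0.129

Let α = P_Na/P_K. GHK: Vm = 26.7·ln[(Kₒ + α·Naₒ)/(Kᵢ + α·Naᵢ)].
e^(Vm/26.7) = e^(-41.6/26.7) = 0.21055
So 0.21055·(Kᵢ + α·Naᵢ) = Kₒ + α·Naₒ → α = (0.21055·114.0 − 7.34) / (134.0 − 0.21055·21.7)
α = (24 − 7.34) / (134.0 − 4.569) = 16.66/129.4 = 0.1287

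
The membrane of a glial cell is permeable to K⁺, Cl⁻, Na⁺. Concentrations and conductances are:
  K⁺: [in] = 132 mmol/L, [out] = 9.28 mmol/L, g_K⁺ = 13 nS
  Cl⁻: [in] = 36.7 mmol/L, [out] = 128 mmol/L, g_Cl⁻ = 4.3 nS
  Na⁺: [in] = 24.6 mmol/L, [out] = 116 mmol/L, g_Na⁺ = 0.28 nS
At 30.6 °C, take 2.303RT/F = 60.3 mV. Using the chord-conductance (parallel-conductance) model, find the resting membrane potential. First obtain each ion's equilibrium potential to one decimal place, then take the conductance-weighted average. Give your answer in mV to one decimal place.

E_K⁺ = (60.3/1)·log₁₀(9.28/132) = -69.5 mV
E_Cl⁻ = (60.3/-1)·log₁₀(128/36.7) = -32.7 mV
E_Na⁺ = (60.3/1)·log₁₀(116/24.6) = 40.6 mV
Vm = (Σ gᵢEᵢ)/(Σ gᵢ) = (13·-69.5 + 4.3·-32.7 + 0.28·40.6) / (13 + 4.3 + 0.28)
= -1032.74 / 17.58 = -58.75 mV

-58.7 mV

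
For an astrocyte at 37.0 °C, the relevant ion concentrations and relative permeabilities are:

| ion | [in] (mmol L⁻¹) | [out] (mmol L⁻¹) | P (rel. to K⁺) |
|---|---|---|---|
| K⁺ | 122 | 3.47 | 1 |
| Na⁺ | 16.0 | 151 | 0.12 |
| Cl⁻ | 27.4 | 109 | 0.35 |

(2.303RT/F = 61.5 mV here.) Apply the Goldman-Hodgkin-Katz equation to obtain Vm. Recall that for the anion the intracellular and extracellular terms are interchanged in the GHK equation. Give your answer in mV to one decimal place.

Vm = 61.5 · log₁₀[(Σ P·[cation]ₒ + Σ P·[anion]ᵢ) / (Σ P·[cation]ᵢ + Σ P·[anion]ₒ)]
Numerator = 1×3.47 + 0.12×151 + 0.35×27.4 = 31.18
Denominator = 1×122 + 0.12×16.0 + 0.35×109 = 162.1
Vm = 61.5 · log₁₀(0.19239) = 61.5 × (-0.7158) = -44.02 mV

-44.0 mV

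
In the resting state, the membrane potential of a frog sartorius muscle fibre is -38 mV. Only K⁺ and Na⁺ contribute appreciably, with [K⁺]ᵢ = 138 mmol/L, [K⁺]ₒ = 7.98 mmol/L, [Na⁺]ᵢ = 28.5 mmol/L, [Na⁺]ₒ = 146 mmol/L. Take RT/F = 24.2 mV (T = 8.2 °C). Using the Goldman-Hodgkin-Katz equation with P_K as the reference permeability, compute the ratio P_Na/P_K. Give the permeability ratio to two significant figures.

0.15

Let α = P_Na/P_K. GHK: Vm = 24.2·ln[(Kₒ + α·Naₒ)/(Kᵢ + α·Naᵢ)].
e^(Vm/24.2) = e^(-38.0/24.2) = 0.20799
So 0.20799·(Kᵢ + α·Naᵢ) = Kₒ + α·Naₒ → α = (0.20799·138.0 − 7.98) / (146.0 − 0.20799·28.5)
α = (28.7 − 7.98) / (146.0 − 5.928) = 20.72/140.1 = 0.1479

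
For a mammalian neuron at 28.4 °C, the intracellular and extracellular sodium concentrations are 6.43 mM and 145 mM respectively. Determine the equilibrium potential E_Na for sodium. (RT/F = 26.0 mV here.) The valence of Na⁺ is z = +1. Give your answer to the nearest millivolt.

E = (26.0/z) · ln([Na⁺]_out/[Na⁺]_in) with z = +1.
= (26.0/1) · ln(145/6.43) = 26.00 · ln(22.55)
= 26.00 · (3.1158) = 81.01 mV

81 mV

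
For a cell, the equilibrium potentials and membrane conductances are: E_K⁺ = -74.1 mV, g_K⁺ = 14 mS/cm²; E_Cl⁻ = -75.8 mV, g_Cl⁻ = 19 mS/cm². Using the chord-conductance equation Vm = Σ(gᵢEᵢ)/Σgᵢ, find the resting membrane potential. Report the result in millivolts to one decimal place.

-75.1 mV

Σ gᵢEᵢ = 14·(-74.1) + 19·(-75.8) = -2477.60
Σ gᵢ = 14 + 19 = 33
Vm = -2477.60 / 33 = -75.08 mV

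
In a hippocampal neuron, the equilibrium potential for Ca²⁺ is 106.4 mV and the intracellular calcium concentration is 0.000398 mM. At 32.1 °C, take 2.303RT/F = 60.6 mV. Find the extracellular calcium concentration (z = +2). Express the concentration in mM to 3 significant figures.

1.29 mM

Nernst: E = (60.6/2) · log₁₀([out]/[in]), so log₁₀([out]/[in]) = 106.4 × 2 / 60.6 = 3.5116.
[out]/[in] = 10^(3.5116) = 3248.
[out] = 3248 × 0.000398 = 1.293 mM.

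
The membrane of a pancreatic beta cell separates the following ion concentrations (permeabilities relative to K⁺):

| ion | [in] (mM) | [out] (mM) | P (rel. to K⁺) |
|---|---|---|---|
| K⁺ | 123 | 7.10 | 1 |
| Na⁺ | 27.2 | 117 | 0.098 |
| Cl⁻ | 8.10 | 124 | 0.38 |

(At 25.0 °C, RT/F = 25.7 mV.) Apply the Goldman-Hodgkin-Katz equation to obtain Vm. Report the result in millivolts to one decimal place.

-53.4 mV

Vm = 25.7 · ln[(Σ P·[cation]ₒ + Σ P·[anion]ᵢ) / (Σ P·[cation]ᵢ + Σ P·[anion]ₒ)]
Numerator = 1×7.10 + 0.098×117 + 0.38×8.10 = 21.64
Denominator = 1×123 + 0.098×27.2 + 0.38×124 = 172.8
Vm = 25.7 · ln(0.12527) = 25.7 × (-2.0773) = -53.39 mV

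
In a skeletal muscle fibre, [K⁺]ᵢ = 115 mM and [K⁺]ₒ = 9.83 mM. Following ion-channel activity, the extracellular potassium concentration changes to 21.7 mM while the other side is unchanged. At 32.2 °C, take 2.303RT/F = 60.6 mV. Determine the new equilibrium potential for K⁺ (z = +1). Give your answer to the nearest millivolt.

After the shift: [K⁺]_out = 21.7, [K⁺]_in = 115 mM.
E_new = (60.6/1)·log₁₀(21.7/115) = 60.60 · (-0.7242) = -43.89 mV

-44 mV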